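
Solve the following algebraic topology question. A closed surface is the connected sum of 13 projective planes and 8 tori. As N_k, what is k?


Since a >= 1, the sum is non-orientable; each T^2 can be replaced by RP^2 # RP^2 (since T^2#RP^2 = 3RP^2).
Total crosscaps k = 13 + 2*8 = 29.
Check via chi: chi = 13*1 + 8*0 - (13+8-1)*2 = -27 = 2 - k = -27. Consistent.

29


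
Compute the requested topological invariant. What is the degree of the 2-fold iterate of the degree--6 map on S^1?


deg(f) = -6. Degree is multiplicative: deg(f^2) = (deg f)^2.
deg(f^2) = (-6)^2 = 36

36


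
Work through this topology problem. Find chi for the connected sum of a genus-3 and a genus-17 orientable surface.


chi(Sigma_3) = 2 - 2*3 = -4
chi(Sigma_17) = 2 - 2*17 = -32
For surfaces: chi(A#B) = chi(A) + chi(B) - 2.
chi = -4 + -32 - 2 = -38

-38


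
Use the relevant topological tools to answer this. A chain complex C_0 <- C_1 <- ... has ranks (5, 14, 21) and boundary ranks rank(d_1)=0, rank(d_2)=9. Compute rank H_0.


rank H_k = rank(ker d_k) - rank(im d_{k+1}).
rank(ker d_0) = rank(C_0) - rank(d_0) = 5 - 0 = 5.
rank(im d_{0+1}) = 0.
rank H_0 = 5 - 0 = 5

5


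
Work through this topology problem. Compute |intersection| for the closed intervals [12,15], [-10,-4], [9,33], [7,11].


Intersection = [max(a_i), min(b_i)] = [12, -4].
Since 12 > -4, the intersection is empty.
Length = 0

0


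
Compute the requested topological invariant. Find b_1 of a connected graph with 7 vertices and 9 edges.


For a connected graph: rank(pi_1) = b_1 = E - V + 1 = 1 - chi.
chi = V - E = 7 - 9 = -2.
rank = 1 - (-2) = 9 - 7 + 1 = 3

3


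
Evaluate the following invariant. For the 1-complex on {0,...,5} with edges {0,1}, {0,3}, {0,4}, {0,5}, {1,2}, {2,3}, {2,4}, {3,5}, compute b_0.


Run DFS/union-find over 6 vertices.
V = 6, E = 8.
Number of components = 1

1


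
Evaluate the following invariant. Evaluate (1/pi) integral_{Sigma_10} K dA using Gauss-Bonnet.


Gauss-Bonnet: integral K dA = 2*pi*chi(M).
chi(Sigma_10) = 2 - 2*10 = -18.
(integral K dA)/pi = 2*chi = 2*(-18) = -36

-36


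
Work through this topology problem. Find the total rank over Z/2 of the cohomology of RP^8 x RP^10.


dim H^*(RP^n; Z/2) = n+1 (one Z/2 in each degree 0..n).
Total Betti number is multiplicative.
Total = (8+1) * (10+1) = 9 * 11 = 99

99


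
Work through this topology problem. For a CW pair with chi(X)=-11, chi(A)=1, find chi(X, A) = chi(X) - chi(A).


Relative Euler characteristic: chi(X, A) = chi(X) - chi(A).
= -11 - (1) = -12

-12


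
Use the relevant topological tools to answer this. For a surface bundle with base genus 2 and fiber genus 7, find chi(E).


For a fiber bundle F -> E -> B (with CW structure): chi(E) = chi(B) * chi(F).
chi(Sigma_2) = -2, chi(Sigma_7) = -12.
chi(E) = (-2) * (-12) = 24

24


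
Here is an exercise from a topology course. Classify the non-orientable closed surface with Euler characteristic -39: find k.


chi = 2 - k for closed non-orientable surfaces with k crosscaps.
-39 = 2 - k
k = 2 - (-39) = 41

41


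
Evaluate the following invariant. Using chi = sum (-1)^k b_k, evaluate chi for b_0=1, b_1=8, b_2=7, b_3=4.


chi = sum_k (-1)^k b_k.
= (1) + (-8) + (7) + (-4)
= -4

-4


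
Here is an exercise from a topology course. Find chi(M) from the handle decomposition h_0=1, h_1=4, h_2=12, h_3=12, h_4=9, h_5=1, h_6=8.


Handles of index k contribute (-1)^k to chi (same as CW cells).
chi = (1) + (-4) + (12) + (-12) + (9) + (-1) + (8) = 13

13


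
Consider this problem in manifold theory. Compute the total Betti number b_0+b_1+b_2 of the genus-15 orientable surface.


For Sigma_15: b_0 = 1, b_1 = 2g = 30, b_2 = 1.
Total = 1 + 30 + 1 = 32

32


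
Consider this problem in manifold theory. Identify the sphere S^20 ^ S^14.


S^m ^ S^n = S^{m+n}.
k = 20 + 14 = 34

34


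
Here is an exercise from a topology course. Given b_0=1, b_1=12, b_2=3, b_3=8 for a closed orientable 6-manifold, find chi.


By Poincare duality b_k = b_{6-k}, so full Betti numbers: b_0=1, b_1=12, b_2=3, b_3=8, b_4=3, b_5=12, b_6=1.
chi = sum (-1)^k b_k = -24

-24


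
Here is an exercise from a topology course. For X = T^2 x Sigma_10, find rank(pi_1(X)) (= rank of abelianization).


pi_1(A x B) = pi_1(A) x pi_1(B); rank of abelianization = b_1.
b_1(T^2) = 2, b_1(Sigma_10) = 2*10 = 20.
b_1(product) = 2 + 20 = 22

22


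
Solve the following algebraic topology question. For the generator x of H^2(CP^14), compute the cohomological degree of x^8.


|x| = 2 in H^*(CP^n).
|x^8| = 8 * |x| = 8 * 2 = 16

16


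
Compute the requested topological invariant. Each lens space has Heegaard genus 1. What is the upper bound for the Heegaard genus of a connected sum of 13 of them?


Heegaard genus satisfies g(A#B) <= g(A) + g(B).
Each lens space has g = 1.
Upper bound: 13 * 1 = 13

13


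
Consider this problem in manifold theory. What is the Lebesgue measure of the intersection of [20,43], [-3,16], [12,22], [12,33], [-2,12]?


Intersection = [max(a_i), min(b_i)] = [20, 12].
Since 20 > 12, the intersection is empty.
Length = 0

0


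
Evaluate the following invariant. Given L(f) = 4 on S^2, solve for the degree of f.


L(f) = 1 + (-1)^2 deg(f) on S^2.
4 = 1 + (-1)^2 * deg(f)
(-1)^2 * deg(f) = 3
deg(f) = 3

3


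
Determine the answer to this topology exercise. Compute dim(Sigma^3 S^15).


Each suspension raises dimension by 1: Sigma S^n = S^{n+1}.
Sigma^3 S^15 = S^{15+3} = S^18

18


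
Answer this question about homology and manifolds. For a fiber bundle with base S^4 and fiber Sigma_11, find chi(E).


chi(S^4) = 2 (n even), chi(Sigma_11) = 2 - 2*11 = -20.
chi(E) = 2 * (-20) = -40

-40


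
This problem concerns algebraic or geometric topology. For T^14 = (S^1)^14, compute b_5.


By the Kunneth formula, b_k(T^n) = C(n,k).
b_5(T^14) = C(14,5).
C(14,5) = 14!/(5!*9!) = 2002

2002


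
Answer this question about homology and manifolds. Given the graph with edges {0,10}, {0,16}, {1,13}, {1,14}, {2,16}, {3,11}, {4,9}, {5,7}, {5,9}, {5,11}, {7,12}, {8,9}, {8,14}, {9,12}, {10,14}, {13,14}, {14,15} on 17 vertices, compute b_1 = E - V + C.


b_1 = E - V + (number of components).
E = 17, V = 17, components = 2.
b_1 = 17 - 17 + 2 = 2

2


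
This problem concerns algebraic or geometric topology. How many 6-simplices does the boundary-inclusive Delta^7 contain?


Delta^7 has 7+1 vertices. A 6-face is a choice of 6+1 vertices.
f_6 = C(7+1, 6+1) = C(8,7) = 8

8


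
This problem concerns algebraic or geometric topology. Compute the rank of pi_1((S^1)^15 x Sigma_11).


pi_1(A x B) = pi_1(A) x pi_1(B); rank of abelianization = b_1.
b_1(T^15) = 15, b_1(Sigma_11) = 2*11 = 22.
b_1(product) = 15 + 22 = 37

37


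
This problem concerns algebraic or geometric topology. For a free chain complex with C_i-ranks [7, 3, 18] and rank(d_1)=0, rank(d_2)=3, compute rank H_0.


rank H_k = rank(ker d_k) - rank(im d_{k+1}).
rank(ker d_0) = rank(C_0) - rank(d_0) = 7 - 0 = 7.
rank(im d_{0+1}) = 0.
rank H_0 = 7 - 0 = 7

7


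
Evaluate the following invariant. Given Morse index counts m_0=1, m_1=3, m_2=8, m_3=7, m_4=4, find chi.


Morse theory: chi(M) = sum_k (-1)^k m_k where m_k = #(index-k critical points).
= (1) + (-3) + (8) + (-7) + (4) = 3

3


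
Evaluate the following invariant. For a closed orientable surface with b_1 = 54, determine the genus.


For a closed orientable surface: b_1 = 2g.
54 = 2g
g = 54 / 2 = 27

27


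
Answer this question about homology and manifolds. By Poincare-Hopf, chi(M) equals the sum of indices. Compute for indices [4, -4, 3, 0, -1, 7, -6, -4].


Poincare-Hopf: chi(M) = sum of indices of zeros.
chi = (4) + (-4) + (3) + (0) + (-1) + (7) + (-6) + (-4) = -1

-1


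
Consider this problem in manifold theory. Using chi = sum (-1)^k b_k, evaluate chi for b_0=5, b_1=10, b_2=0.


chi = sum_k (-1)^k b_k.
= (5) + (-10) + (0)
= -5

-5


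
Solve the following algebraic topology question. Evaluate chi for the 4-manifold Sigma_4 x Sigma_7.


chi(Sigma_4) = 2 - 2*4 = -6
chi(Sigma_7) = 2 - 2*7 = -12
chi(product) = (-6) * (-12) = 72

72


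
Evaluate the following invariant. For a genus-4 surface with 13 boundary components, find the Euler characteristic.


For a compact orientable surface with genus g and b boundary components: chi = 2 - 2g - b.
chi = 2 - 2*4 - 13 = 2 - 8 - 13 = -19

-19


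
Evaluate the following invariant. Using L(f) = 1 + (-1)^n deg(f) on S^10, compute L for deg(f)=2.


On S^10: L(f) = tr(f_0*) + (-1)^10 tr(f_10*) = 1 + (-1)^10 * deg(f).
L(f) = 1 + (-1)^10 * 2 = 1 + 2 = 3

3


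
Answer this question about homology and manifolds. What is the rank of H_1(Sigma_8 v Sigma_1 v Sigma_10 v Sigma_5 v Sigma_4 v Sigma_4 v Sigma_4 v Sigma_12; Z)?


For a wedge X v Y: reduced H_k(X v Y) = H_k(X) + H_k(Y).
Each Sigma_g contributes b_1 = 2g.
b_1 = 16 + 2 + 20 + 10 + 8 + 8 + 8 + 24 = 96

96


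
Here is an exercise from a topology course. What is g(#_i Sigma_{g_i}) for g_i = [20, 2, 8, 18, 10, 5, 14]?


Genus is additive under connected sum of orientable surfaces.
g = 20 + 2 + 8 + 18 + 10 + 5 + 14 = 77

77


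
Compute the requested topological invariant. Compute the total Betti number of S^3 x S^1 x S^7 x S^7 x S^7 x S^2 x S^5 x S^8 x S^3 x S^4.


Total Betti number is multiplicative under products.
Each S^d (d>=1) has total Betti number 2.
There are 10 sphere factors.
Total = 2^10 = 1024

1024


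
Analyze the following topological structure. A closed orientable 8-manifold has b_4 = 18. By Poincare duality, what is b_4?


Poincare duality for closed orientable n-manifolds: b_k = b_{n-k}.
Here n = 8, so b_4 = b_4 = 18

18


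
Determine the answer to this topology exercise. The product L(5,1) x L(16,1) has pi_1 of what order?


pi_1(X x Y) = pi_1(X) x pi_1(Y).
pi_1(L(5,1)) = Z/5, pi_1(L(16,1)) = Z/16.
|Z/5 x Z/16| = 5 * 16 = 80

80


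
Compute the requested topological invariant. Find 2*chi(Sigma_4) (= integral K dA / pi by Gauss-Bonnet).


Gauss-Bonnet: integral K dA = 2*pi*chi(M).
chi(Sigma_4) = 2 - 2*4 = -6.
(integral K dA)/pi = 2*chi = 2*(-6) = -12

-12


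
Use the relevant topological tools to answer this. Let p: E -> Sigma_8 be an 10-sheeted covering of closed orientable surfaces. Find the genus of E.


For an n-sheeted cover: chi(E) = n * chi(B).
chi(Sigma_8) = 2 - 2*8 = -14.
chi(E) = 10 * (-14) = -140.
genus(E) = (2 - chi(E))/2 = (2 - (-140))/2 = 142/2 = 71

71


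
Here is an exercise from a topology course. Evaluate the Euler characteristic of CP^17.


CP^17 has one cell in each even dimension 0, 2, ..., 2*17 (17+1 cells total).
All cells are even-dimensional, so chi = number of cells.
chi = 17 + 1 = 18

18


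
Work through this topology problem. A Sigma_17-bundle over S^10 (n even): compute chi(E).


chi(S^10) = 2 (n even), chi(Sigma_17) = 2 - 2*17 = -32.
chi(E) = 2 * (-32) = -64

-64


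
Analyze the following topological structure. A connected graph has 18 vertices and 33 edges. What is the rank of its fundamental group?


For a connected graph: rank(pi_1) = b_1 = E - V + 1 = 1 - chi.
chi = V - E = 18 - 33 = -15.
rank = 1 - (-15) = 33 - 18 + 1 = 16

16


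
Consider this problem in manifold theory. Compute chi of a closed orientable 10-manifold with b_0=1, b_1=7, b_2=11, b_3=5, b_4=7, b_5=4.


By Poincare duality b_k = b_{10-k}, so full Betti numbers: b_0=1, b_1=7, b_2=11, b_3=5, b_4=7, b_5=4, b_6=7, b_7=5, b_8=11, b_9=7, b_10=1.
chi = sum (-1)^k b_k = 10

10


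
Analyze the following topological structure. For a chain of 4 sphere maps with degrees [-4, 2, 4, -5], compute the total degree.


Degree is multiplicative: deg(composition) = product of degrees.
= (-4) * (2) * (4) * (-5) = 160

160


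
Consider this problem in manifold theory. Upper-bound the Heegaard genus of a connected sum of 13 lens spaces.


Heegaard genus satisfies g(A#B) <= g(A) + g(B).
Each lens space has g = 1.
Upper bound: 13 * 1 = 13

13


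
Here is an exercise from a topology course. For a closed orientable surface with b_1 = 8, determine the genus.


For a closed orientable surface: b_1 = 2g.
8 = 2g
g = 8 / 2 = 4

4


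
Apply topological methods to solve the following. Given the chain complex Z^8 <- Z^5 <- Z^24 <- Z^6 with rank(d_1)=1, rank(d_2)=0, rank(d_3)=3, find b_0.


rank H_k = rank(ker d_k) - rank(im d_{k+1}).
rank(ker d_0) = rank(C_0) - rank(d_0) = 8 - 0 = 8.
rank(im d_{0+1}) = 1.
rank H_0 = 8 - 1 = 7

7


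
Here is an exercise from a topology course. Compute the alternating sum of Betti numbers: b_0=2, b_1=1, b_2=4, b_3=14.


chi = sum_k (-1)^k b_k.
= (2) + (-1) + (4) + (-14)
= -9

-9


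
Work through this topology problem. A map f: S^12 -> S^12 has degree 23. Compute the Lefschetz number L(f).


On S^12: L(f) = tr(f_0*) + (-1)^12 tr(f_12*) = 1 + (-1)^12 * deg(f).
L(f) = 1 + (-1)^12 * 23 = 1 + 23 = 24

24


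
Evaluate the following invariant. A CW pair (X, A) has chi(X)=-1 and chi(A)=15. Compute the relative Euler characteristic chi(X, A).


Relative Euler characteristic: chi(X, A) = chi(X) - chi(A).
= -1 - (15) = -16

-16


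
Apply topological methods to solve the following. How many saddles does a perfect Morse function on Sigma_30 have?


A perfect Morse function has m_k = b_k.
For Sigma_30: b_0=1, b_1=2g=60, b_2=1.
Saddles m_1 = 2g = 60

60


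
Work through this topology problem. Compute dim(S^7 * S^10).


Join of spheres: S^m * S^n = S^{m+n+1}.
dim = 7 + 10 + 1 = 18

18


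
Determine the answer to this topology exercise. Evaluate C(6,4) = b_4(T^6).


By the Kunneth formula, b_k(T^n) = C(n,k).
b_4(T^6) = C(6,4).
C(6,4) = 6!/(4!*2!) = 15

15


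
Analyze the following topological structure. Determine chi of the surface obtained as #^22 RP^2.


For a non-orientable closed surface with k crosscaps: chi = 2 - k.
Here k = 22.
chi = 2 - 22 = -20

-20


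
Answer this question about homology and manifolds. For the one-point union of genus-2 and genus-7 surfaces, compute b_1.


For a wedge: H_1(A v B) = H_1(A) + H_1(B).
b_1(Sigma_2) = 4, b_1(Sigma_7) = 14.
b_1 = 4 + 14 = 18

18


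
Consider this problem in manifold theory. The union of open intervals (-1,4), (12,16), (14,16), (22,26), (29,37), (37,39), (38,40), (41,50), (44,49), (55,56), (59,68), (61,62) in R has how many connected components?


Sort and merge overlapping open intervals.
Merged: (-1,4), (12,16), (22,26), (29,37), (37,40), (41,50), (55,56), (59,68).
Number of components = 8

8


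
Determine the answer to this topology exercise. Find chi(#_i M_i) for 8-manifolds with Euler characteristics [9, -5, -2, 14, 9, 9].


For n-manifolds: chi(A#B) = chi(A) + chi(B) - chi(S^8).
chi(S^8) = 1 + (-1)^8 = 2.
chi(#) = (sum chi_i) - (6-1)*chi(S^8) = 34 - 5*2 = 24

24


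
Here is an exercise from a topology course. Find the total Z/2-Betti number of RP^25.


H^k(RP^25; Z/2) = Z/2 for each 0 <= k <= 25.
Total dimension = 25 + 1 = 26

26


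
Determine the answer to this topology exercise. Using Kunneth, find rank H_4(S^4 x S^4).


Each S^d has Poincare polynomial 1 + t^d.
The product S^4 x S^4 has Poincare polynomial prod(1+t^d_i).
Expanding: b_0=1, b_4=2, b_8=1.
b_4 = 2

2


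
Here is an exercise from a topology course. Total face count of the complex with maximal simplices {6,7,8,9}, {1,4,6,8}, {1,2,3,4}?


Each maximal simplex on m vertices has 2^m - 1 nonempty faces.
Take the union (dedupe shared faces).
Total distinct faces = 39

39


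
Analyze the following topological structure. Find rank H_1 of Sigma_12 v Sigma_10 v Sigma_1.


For a wedge X v Y: reduced H_k(X v Y) = H_k(X) + H_k(Y).
Each Sigma_g contributes b_1 = 2g.
b_1 = 24 + 20 + 2 = 46

46


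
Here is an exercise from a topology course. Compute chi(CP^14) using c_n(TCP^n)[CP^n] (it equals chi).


For any closed oriented manifold, <e(TM),[M]> = chi(M).
chi(CP^14) = 14+1 = 15

15


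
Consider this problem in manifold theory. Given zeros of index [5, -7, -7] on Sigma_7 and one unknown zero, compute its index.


Poincare-Hopf: sum of indices = chi(M).
chi(Sigma_7) = 2 - 2*7 = -12.
Sum of known indices = -9.
x = chi - (sum known) = -12 - (-9) = -3

-3


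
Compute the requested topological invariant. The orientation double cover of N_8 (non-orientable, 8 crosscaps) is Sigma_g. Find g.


chi(N_8) = 2 - 8 = -6.
Double cover: chi(Sigma_g) = 2 * chi(N_8) = 2*(-6) = -12.
2 - 2g = -12, so g = (2 - (-12))/2 = 14/2 = 7

7


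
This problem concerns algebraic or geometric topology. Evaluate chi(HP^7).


HP^7 has one cell in each dimension 0, 4, ..., 4*7 (7+1 cells, all even-dim).
chi = 7 + 1 = 8

8


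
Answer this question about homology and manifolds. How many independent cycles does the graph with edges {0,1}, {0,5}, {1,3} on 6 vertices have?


b_1 = E - V + (number of components).
E = 3, V = 6, components = 3.
b_1 = 3 - 6 + 3 = 0

0


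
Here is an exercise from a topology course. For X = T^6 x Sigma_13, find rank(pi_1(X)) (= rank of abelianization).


pi_1(A x B) = pi_1(A) x pi_1(B); rank of abelianization = b_1.
b_1(T^6) = 6, b_1(Sigma_13) = 2*13 = 26.
b_1(product) = 6 + 26 = 32

32


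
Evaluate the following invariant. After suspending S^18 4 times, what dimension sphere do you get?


Each suspension raises dimension by 1: Sigma S^n = S^{n+1}.
Sigma^4 S^18 = S^{18+4} = S^22

22


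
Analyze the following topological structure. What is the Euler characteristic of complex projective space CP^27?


CP^27 has one cell in each even dimension 0, 2, ..., 2*27 (27+1 cells total).
All cells are even-dimensional, so chi = number of cells.
chi = 27 + 1 = 28

28


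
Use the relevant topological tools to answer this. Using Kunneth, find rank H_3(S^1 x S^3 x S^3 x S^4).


Each S^d has Poincare polynomial 1 + t^d.
The product S^1 x S^3 x S^3 x S^4 has Poincare polynomial prod(1+t^d_i).
Expanding: b_0=1, b_1=1, b_3=2, b_4=3, b_5=1, b_6=1, b_7=3, b_8=2, b_10=1, b_11=1.
b_3 = 2

2


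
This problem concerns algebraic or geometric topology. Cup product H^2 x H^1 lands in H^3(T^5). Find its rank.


Cup product: H^p x H^q -> H^{p+q}; here p+q = 2+1 = 3.
rank H^k(T^n) = C(n,k).
C(5,3) = 10

10


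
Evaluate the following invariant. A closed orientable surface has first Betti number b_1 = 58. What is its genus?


For a closed orientable surface: b_1 = 2g.
58 = 2g
g = 58 / 2 = 29

29


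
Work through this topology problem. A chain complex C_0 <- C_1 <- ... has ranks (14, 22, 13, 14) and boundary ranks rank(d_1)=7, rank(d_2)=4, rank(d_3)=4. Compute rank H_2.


rank H_k = rank(ker d_k) - rank(im d_{k+1}).
rank(ker d_2) = rank(C_2) - rank(d_2) = 13 - 4 = 9.
rank(im d_{2+1}) = 4.
rank H_2 = 9 - 4 = 5

5


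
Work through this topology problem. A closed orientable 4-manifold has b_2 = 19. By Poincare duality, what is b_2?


Poincare duality for closed orientable n-manifolds: b_k = b_{n-k}.
Here n = 4, so b_2 = b_2 = 19

19


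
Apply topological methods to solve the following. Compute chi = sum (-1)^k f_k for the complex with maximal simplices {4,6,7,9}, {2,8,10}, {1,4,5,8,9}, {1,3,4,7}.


Enumerate all faces; f-vector: f_0=10, f_1=22, f_2=19, f_3=7, f_4=1.
chi = sum (-1)^k f_k = 1

1


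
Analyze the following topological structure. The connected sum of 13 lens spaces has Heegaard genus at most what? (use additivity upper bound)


Heegaard genus satisfies g(A#B) <= g(A) + g(B).
Each lens space has g = 1.
Upper bound: 13 * 1 = 13

13


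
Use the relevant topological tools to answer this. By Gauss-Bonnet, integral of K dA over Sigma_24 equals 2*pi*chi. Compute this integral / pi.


Gauss-Bonnet: integral K dA = 2*pi*chi(M).
chi(Sigma_24) = 2 - 2*24 = -46.
(integral K dA)/pi = 2*chi = 2*(-46) = -92

-92


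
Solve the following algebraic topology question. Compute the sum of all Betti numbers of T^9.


b_k(T^9) = C(9,k), so the sum over k is sum_k C(9,k) = 2^9.
Total = 2^9 = 512

512


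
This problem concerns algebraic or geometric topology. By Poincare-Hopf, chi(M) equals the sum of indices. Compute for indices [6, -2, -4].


Poincare-Hopf: chi(M) = sum of indices of zeros.
chi = (6) + (-2) + (-4) = 0

0


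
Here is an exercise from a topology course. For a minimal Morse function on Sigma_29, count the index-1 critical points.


A perfect Morse function has m_k = b_k.
For Sigma_29: b_0=1, b_1=2g=58, b_2=1.
Saddles m_1 = 2g = 58

58


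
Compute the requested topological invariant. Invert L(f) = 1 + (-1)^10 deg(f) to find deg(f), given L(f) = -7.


L(f) = 1 + (-1)^10 deg(f) on S^10.
-7 = 1 + (-1)^10 * deg(f)
(-1)^10 * deg(f) = -8
deg(f) = -8

-8


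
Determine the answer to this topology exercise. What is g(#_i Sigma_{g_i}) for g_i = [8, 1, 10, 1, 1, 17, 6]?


Genus is additive under connected sum of orientable surfaces.
g = 8 + 1 + 10 + 1 + 1 + 17 + 6 = 44

44


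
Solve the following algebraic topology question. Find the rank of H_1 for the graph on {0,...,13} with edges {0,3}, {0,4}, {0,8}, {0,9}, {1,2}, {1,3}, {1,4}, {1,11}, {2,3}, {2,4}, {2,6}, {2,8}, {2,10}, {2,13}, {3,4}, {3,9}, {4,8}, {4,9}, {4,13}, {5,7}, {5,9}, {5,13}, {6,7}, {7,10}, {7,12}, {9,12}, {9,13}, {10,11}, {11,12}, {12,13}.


b_1 = E - V + (number of components).
E = 30, V = 14, components = 1.
b_1 = 30 - 14 + 1 = 17

17


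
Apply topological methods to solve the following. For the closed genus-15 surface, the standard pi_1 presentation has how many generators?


Standard presentation: pi_1(Sigma_g) = <a_1,b_1,...,a_g,b_g | [a_1,b_1]...[a_g,b_g] = 1>.
Number of generators = 2g = 2*15 = 30

30


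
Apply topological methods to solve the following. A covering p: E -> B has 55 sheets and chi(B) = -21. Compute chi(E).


For a finite covering: chi(E) = (number of sheets) * chi(B).
chi(E) = 55 * (-21) = -1155

-1155


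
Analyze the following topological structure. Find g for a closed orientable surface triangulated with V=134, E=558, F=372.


chi = V - E + F = 134 - 558 + 372 = -52
For orientable closed surface: chi = 2 - 2g, so g = (2 - chi)/2.
g = (2 - (-52)) / 2 = 54 / 2 = 27

27


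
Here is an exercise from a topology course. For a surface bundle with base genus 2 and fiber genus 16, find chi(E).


For a fiber bundle F -> E -> B (with CW structure): chi(E) = chi(B) * chi(F).
chi(Sigma_2) = -2, chi(Sigma_16) = -30.
chi(E) = (-2) * (-30) = 60

60


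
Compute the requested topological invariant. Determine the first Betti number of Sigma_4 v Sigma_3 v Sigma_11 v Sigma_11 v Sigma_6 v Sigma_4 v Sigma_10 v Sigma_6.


For a wedge X v Y: reduced H_k(X v Y) = H_k(X) + H_k(Y).
Each Sigma_g contributes b_1 = 2g.
b_1 = 8 + 6 + 22 + 22 + 12 + 8 + 20 + 12 = 110

110


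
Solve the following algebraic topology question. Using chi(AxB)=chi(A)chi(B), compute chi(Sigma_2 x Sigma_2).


chi(Sigma_2) = 2 - 2*2 = -2
chi(Sigma_2) = 2 - 2*2 = -2
chi(product) = (-2) * (-2) = 4

4


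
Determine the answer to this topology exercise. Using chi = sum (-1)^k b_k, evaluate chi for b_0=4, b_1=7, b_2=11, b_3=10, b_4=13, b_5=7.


chi = sum_k (-1)^k b_k.
= (4) + (-7) + (11) + (-10) + (13) + (-7)
= 4

4


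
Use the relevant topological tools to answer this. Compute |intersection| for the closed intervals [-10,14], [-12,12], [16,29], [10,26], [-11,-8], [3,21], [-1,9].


Intersection = [max(a_i), min(b_i)] = [16, -8].
Since 16 > -8, the intersection is empty.
Length = 0

0


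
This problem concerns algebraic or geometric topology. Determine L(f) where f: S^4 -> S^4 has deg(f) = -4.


On S^4: L(f) = tr(f_0*) + (-1)^4 tr(f_4*) = 1 + (-1)^4 * deg(f).
L(f) = 1 + (-1)^4 * -4 = 1 + -4 = -3

-3


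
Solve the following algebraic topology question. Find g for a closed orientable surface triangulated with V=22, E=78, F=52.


chi = V - E + F = 22 - 78 + 52 = -4
For orientable closed surface: chi = 2 - 2g, so g = (2 - chi)/2.
g = (2 - (-4)) / 2 = 6 / 2 = 3

3


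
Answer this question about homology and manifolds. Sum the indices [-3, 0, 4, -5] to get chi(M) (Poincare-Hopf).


Poincare-Hopf: chi(M) = sum of indices of zeros.
chi = (-3) + (0) + (4) + (-5) = -4

-4


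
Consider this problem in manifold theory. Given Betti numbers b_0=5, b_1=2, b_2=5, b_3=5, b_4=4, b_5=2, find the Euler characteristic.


chi = sum_k (-1)^k b_k.
= (5) + (-2) + (5) + (-5) + (4) + (-2)
= 5

5


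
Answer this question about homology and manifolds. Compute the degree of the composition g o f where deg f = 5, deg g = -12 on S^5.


Degree is multiplicative under composition: deg(g o f) = deg(g) * deg(f).
= -12 * 5 = -60

-60


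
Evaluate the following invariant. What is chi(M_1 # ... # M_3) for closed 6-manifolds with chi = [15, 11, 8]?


For n-manifolds: chi(A#B) = chi(A) + chi(B) - chi(S^6).
chi(S^6) = 1 + (-1)^6 = 2.
chi(#) = (sum chi_i) - (3-1)*chi(S^6) = 34 - 2*2 = 30

30


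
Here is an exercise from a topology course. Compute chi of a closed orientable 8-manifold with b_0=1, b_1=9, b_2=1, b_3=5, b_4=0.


By Poincare duality b_k = b_{8-k}, so full Betti numbers: b_0=1, b_1=9, b_2=1, b_3=5, b_4=0, b_5=5, b_6=1, b_7=9, b_8=1.
chi = sum (-1)^k b_k = -24

-24


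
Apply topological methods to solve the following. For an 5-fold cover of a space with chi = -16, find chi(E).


For a finite covering: chi(E) = (number of sheets) * chi(B).
chi(E) = 5 * (-16) = -80

-80


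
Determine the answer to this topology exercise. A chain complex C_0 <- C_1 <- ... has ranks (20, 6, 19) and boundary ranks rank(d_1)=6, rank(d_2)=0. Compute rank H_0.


rank H_k = rank(ker d_k) - rank(im d_{k+1}).
rank(ker d_0) = rank(C_0) - rank(d_0) = 20 - 0 = 20.
rank(im d_{0+1}) = 6.
rank H_0 = 20 - 6 = 14

14


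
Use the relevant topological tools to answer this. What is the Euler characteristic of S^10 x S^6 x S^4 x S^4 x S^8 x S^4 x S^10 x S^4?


chi is multiplicative: chi(X x Y) = chi(X) chi(Y).
Each even-dim sphere has chi = 2. There are 8 factors.
chi = 2^8 = 256

256


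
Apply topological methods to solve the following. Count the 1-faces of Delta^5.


Delta^5 has 5+1 vertices. A 1-face is a choice of 1+1 vertices.
f_1 = C(5+1, 1+1) = C(6,2) = 15

15


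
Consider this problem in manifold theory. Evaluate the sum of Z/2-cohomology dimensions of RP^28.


H^k(RP^28; Z/2) = Z/2 for each 0 <= k <= 28.
Total dimension = 28 + 1 = 29

29


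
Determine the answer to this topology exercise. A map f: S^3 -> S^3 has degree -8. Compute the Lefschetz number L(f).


On S^3: L(f) = tr(f_0*) + (-1)^3 tr(f_3*) = 1 + (-1)^3 * deg(f).
L(f) = 1 + (-1)^3 * -8 = 1 + 8 = 9

9


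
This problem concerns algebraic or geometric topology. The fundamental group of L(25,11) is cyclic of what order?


pi_1(L(p,q)) = Z/pZ for any q coprime to p.
|pi_1(L(25,11))| = 25

25


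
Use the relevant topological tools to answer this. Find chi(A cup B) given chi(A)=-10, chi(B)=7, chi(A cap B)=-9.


chi(A cup B) = chi(A) + chi(B) - chi(A cap B)
= -10 + (7) - (-9)
= 6

6


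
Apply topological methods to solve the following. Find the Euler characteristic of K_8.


K_8: V = 8, E = C(8,2) = 28.
chi = V - E = 8 - 28 = -20

-20


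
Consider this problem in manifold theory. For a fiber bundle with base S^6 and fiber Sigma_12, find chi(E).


chi(S^6) = 2 (n even), chi(Sigma_12) = 2 - 2*12 = -22.
chi(E) = 2 * (-22) = -44

-44


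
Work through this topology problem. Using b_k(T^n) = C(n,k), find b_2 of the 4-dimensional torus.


By the Kunneth formula, b_k(T^n) = C(n,k).
b_2(T^4) = C(4,2).
C(4,2) = 4!/(2!*2!) = 6

6


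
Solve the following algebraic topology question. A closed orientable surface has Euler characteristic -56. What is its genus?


chi = 2 - 2g for closed orientable surfaces.
-56 = 2 - 2g
2g = 2 - (-56) = 58
g = 29

29


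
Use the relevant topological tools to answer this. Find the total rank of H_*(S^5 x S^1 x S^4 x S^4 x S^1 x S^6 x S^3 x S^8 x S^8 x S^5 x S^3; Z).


Total Betti number is multiplicative under products.
Each S^d (d>=1) has total Betti number 2.
There are 11 sphere factors.
Total = 2^11 = 2048

2048


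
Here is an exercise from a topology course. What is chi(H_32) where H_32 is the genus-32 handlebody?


A genus-g handlebody deformation retracts to a wedge of g circles.
chi(vee_g S^1) = 1 - g.
chi(H_32) = 1 - 32 = -31

-31


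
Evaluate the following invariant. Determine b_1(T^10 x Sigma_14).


pi_1(A x B) = pi_1(A) x pi_1(B); rank of abelianization = b_1.
b_1(T^10) = 10, b_1(Sigma_14) = 2*14 = 28.
b_1(product) = 10 + 28 = 38

38


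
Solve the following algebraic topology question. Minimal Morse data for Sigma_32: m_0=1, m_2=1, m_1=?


A perfect Morse function has m_k = b_k.
For Sigma_32: b_0=1, b_1=2g=64, b_2=1.
Saddles m_1 = 2g = 64

64


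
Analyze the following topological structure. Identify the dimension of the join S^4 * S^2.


Join of spheres: S^m * S^n = S^{m+n+1}.
dim = 4 + 2 + 1 = 7

7


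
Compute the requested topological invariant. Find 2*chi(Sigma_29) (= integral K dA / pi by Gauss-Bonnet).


Gauss-Bonnet: integral K dA = 2*pi*chi(M).
chi(Sigma_29) = 2 - 2*29 = -56.
(integral K dA)/pi = 2*chi = 2*(-56) = -112

-112


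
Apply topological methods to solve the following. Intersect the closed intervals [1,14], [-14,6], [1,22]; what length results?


Intersection = [max(a_i), min(b_i)] = [1, 6].
Length = 6 - 1 = 5

5


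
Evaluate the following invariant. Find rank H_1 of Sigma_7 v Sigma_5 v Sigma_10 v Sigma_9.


For a wedge X v Y: reduced H_k(X v Y) = H_k(X) + H_k(Y).
Each Sigma_g contributes b_1 = 2g.
b_1 = 14 + 10 + 20 + 18 = 62

62


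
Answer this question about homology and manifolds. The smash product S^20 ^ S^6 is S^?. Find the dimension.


S^m ^ S^n = S^{m+n}.
k = 20 + 6 = 26

26


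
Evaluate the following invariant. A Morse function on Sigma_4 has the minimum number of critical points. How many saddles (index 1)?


A perfect Morse function has m_k = b_k.
For Sigma_4: b_0=1, b_1=2g=8, b_2=1.
Saddles m_1 = 2g = 8

8


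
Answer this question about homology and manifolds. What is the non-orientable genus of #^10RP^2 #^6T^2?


Since a >= 1, the sum is non-orientable; each T^2 can be replaced by RP^2 # RP^2 (since T^2#RP^2 = 3RP^2).
Total crosscaps k = 10 + 2*6 = 22.
Check via chi: chi = 10*1 + 6*0 - (10+6-1)*2 = -20 = 2 - k = -20. Consistent.

22


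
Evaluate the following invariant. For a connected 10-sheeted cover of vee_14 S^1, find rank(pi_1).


Nielsen-Schreier: an index-n subgroup of F_r is free of rank 1 + n(r-1).
Equivalently: chi(cover) = n*chi(base); chi(vee_r S^1) = 1 - 14 = -13.
chi(E) = 10*(-13) = -130; rank = 1 - chi(E) = 1 - (-130) = 131.
rank = 1 + 10*(14-1) = 1 + 130 = 131

131


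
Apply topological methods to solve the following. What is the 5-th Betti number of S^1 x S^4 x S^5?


Each S^d has Poincare polynomial 1 + t^d.
The product S^1 x S^4 x S^5 has Poincare polynomial prod(1+t^d_i).
Expanding: b_0=1, b_1=1, b_4=1, b_5=2, b_6=1, b_9=1, b_10=1.
b_5 = 2

2


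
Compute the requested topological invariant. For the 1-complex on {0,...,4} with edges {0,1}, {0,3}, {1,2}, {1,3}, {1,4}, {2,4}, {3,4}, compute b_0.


Run DFS/union-find over 5 vertices.
V = 5, E = 7.
Number of components = 1

1


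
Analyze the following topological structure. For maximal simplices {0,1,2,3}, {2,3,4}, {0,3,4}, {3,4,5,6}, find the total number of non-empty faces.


Each maximal simplex on m vertices has 2^m - 1 nonempty faces.
Take the union (dedupe shared faces).
Total distinct faces = 33

33


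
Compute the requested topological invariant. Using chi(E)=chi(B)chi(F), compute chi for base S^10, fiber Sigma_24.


chi(S^10) = 2 (n even), chi(Sigma_24) = 2 - 2*24 = -46.
chi(E) = 2 * (-46) = -92

-92


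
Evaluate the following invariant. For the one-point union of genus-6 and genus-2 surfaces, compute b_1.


For a wedge: H_1(A v B) = H_1(A) + H_1(B).
b_1(Sigma_6) = 12, b_1(Sigma_2) = 4.
b_1 = 12 + 4 = 16

16


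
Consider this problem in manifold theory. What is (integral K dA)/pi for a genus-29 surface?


Gauss-Bonnet: integral K dA = 2*pi*chi(M).
chi(Sigma_29) = 2 - 2*29 = -56.
(integral K dA)/pi = 2*chi = 2*(-56) = -112

-112


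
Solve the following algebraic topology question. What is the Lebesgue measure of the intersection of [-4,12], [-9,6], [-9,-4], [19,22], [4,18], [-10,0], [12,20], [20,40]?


Intersection = [max(a_i), min(b_i)] = [20, -4].
Since 20 > -4, the intersection is empty.
Length = 0

0


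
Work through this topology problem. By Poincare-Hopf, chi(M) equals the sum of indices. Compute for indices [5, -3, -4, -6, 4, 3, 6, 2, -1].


Poincare-Hopf: chi(M) = sum of indices of zeros.
chi = (5) + (-3) + (-4) + (-6) + (4) + (3) + (6) + (2) + (-1) = 6

6


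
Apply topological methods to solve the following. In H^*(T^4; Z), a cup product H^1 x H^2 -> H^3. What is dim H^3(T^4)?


Cup product: H^p x H^q -> H^{p+q}; here p+q = 1+2 = 3.
rank H^k(T^n) = C(n,k).
C(4,3) = 4

4


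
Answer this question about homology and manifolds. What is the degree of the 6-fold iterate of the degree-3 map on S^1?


deg(f) = 3. Degree is multiplicative: deg(f^6) = (deg f)^6.
deg(f^6) = (3)^6 = 729

729


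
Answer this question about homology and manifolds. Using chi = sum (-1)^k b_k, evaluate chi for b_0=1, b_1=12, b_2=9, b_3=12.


chi = sum_k (-1)^k b_k.
= (1) + (-12) + (9) + (-12)
= -14

-14


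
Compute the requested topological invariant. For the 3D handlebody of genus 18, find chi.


A genus-g handlebody deformation retracts to a wedge of g circles.
chi(vee_g S^1) = 1 - g.
chi(H_18) = 1 - 18 = -17

-17


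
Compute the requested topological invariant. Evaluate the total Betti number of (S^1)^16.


b_k(T^16) = C(16,k), so the sum over k is sum_k C(16,k) = 2^16.
Total = 2^16 = 65536

65536


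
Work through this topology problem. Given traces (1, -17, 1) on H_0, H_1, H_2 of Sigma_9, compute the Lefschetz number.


L(f) = tr(f_0*) - tr(f_1*) + tr(f_2*).
= 1 - (-17) + (1)
= 19

19


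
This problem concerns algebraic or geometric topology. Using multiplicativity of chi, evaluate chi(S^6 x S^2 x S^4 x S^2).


chi is multiplicative: chi(X x Y) = chi(X) chi(Y).
Each even-dim sphere has chi = 2. There are 4 factors.
chi = 2^4 = 16

16


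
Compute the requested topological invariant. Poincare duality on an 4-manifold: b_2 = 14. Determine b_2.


Poincare duality for closed orientable n-manifolds: b_k = b_{n-k}.
Here n = 4, so b_2 = b_2 = 14

14


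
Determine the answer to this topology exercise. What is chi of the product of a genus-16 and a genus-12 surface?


chi(Sigma_16) = 2 - 2*16 = -30
chi(Sigma_12) = 2 - 2*12 = -22
chi(product) = (-30) * (-22) = 660

660


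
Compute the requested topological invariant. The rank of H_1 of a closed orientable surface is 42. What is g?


For a closed orientable surface: b_1 = 2g.
42 = 2g
g = 42 / 2 = 21

21


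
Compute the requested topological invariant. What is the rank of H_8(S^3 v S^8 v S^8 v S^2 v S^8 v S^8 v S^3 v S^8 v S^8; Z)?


For a wedge of spheres, H_k (k>0) is free on one generator per sphere of dimension k.
Spheres of dimension 8: count = 6.
b_8 = 6

6


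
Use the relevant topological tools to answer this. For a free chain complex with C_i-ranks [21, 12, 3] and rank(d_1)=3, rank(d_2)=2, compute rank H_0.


rank H_k = rank(ker d_k) - rank(im d_{k+1}).
rank(ker d_0) = rank(C_0) - rank(d_0) = 21 - 0 = 21.
rank(im d_{0+1}) = 3.
rank H_0 = 21 - 3 = 18

18


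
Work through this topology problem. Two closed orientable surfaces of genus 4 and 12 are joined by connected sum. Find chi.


chi(Sigma_4) = 2 - 2*4 = -6
chi(Sigma_12) = 2 - 2*12 = -22
For surfaces: chi(A#B) = chi(A) + chi(B) - 2.
chi = -6 + -22 - 2 = -30

-30


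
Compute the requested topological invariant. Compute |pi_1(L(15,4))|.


pi_1(L(p,q)) = Z/pZ for any q coprime to p.
|pi_1(L(15,4))| = 15

15


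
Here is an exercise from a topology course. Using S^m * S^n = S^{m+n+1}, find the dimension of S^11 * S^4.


Join of spheres: S^m * S^n = S^{m+n+1}.
dim = 11 + 4 + 1 = 16

16


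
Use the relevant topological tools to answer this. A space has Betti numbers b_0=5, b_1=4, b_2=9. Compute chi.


chi = sum_k (-1)^k b_k.
= (5) + (-4) + (9)
= 10

10


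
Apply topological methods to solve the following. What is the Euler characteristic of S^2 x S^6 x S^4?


chi is multiplicative: chi(X x Y) = chi(X) chi(Y).
Each even-dim sphere has chi = 2. There are 3 factors.
chi = 2^3 = 8

8


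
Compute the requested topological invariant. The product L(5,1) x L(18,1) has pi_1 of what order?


pi_1(X x Y) = pi_1(X) x pi_1(Y).
pi_1(L(5,1)) = Z/5, pi_1(L(18,1)) = Z/18.
|Z/5 x Z/18| = 5 * 18 = 90

90


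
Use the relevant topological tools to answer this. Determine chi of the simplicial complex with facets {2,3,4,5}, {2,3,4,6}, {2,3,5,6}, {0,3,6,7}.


Enumerate all faces; f-vector: f_0=7, f_1=15, f_2=13, f_3=4.
chi = sum (-1)^k f_k = 1

1


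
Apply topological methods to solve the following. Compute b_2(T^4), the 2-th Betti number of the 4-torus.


By the Kunneth formula, b_k(T^n) = C(n,k).
b_2(T^4) = C(4,2).
C(4,2) = 4!/(2!*2!) = 6

6


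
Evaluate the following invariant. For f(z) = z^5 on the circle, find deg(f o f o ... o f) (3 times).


deg(f) = 5. Degree is multiplicative: deg(f^3) = (deg f)^3.
deg(f^3) = (5)^3 = 125

125


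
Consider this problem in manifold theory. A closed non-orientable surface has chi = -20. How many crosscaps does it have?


chi = 2 - k for closed non-orientable surfaces with k crosscaps.
-20 = 2 - k
k = 2 - (-20) = 22

22


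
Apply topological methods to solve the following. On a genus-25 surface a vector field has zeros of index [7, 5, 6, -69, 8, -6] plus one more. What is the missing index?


Poincare-Hopf: sum of indices = chi(M).
chi(Sigma_25) = 2 - 2*25 = -48.
Sum of known indices = -49.
x = chi - (sum known) = -48 - (-49) = 1

1


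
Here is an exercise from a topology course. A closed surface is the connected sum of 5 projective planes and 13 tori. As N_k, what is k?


Since a >= 1, the sum is non-orientable; each T^2 can be replaced by RP^2 # RP^2 (since T^2#RP^2 = 3RP^2).
Total crosscaps k = 5 + 2*13 = 31.
Check via chi: chi = 5*1 + 13*0 - (5+13-1)*2 = -29 = 2 - k = -29. Consistent.

31


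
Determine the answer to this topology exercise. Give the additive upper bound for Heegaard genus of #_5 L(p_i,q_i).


Heegaard genus satisfies g(A#B) <= g(A) + g(B).
Each lens space has g = 1.
Upper bound: 5 * 1 = 5

5


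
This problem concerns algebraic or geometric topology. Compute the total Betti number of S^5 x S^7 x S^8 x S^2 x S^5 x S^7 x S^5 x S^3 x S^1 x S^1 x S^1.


Total Betti number is multiplicative under products.
Each S^d (d>=1) has total Betti number 2.
There are 11 sphere factors.
Total = 2^11 = 2048

2048


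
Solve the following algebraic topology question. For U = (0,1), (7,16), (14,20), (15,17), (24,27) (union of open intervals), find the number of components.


Sort and merge overlapping open intervals.
Merged: (0,1), (7,20), (24,27).
Number of components = 3

3


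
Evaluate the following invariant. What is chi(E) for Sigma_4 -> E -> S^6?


chi(S^6) = 2 (n even), chi(Sigma_4) = 2 - 2*4 = -6.
chi(E) = 2 * (-6) = -12

-12


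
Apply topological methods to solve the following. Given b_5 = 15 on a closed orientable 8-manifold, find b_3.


Poincare duality for closed orientable n-manifolds: b_k = b_{n-k}.
Here n = 8, so b_3 = b_5 = 15

15


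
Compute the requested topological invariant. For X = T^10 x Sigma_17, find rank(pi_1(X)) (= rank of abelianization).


pi_1(A x B) = pi_1(A) x pi_1(B); rank of abelianization = b_1.
b_1(T^10) = 10, b_1(Sigma_17) = 2*17 = 34.
b_1(product) = 10 + 34 = 44

44
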